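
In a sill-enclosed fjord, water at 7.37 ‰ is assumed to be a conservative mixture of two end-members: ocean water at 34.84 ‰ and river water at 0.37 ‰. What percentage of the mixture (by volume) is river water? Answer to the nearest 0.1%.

79.7%

Let f be the freshwater fraction. Salt balance per unit volume:
f×0.37 + (1−f)×34.84 = 7.37
f = (34.84 − 7.37) / (34.84 − 0.37) = 27.47/34.47 = 0.7969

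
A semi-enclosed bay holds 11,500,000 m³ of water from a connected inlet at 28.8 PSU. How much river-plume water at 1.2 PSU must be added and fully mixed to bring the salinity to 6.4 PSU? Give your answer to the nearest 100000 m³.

Salt balance: 11,500,000×28.8 + V×1.2 = (11,500,000+V)×6.4
331,200,000 + 1.2V = 73,600,000 + 6.4V
257,600,000 = 5.2V
V = 49,538,461.54 m³

49500000 m³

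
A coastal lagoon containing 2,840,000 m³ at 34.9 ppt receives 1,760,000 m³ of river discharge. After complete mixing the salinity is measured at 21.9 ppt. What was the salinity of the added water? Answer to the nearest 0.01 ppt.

Salt balance: 2,840,000×34.9 + 1,760,000×S = 4,600,000×21.9
99,116,000 + 1,760,000·S = 100,740,000
S = (100,740,000 − 99,116,000) / 1,760,000 = 0.9227 ppt

0.92 ppt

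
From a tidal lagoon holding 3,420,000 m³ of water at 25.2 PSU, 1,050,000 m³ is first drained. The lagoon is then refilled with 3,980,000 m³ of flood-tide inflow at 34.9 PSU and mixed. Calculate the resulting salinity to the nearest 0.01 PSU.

31.28 PSU

Remaining after removal: 2,370,000 m³ at 25.2 PSU (salt = 59,724,000)
After addition: salt = 59,724,000 + 3,980,000×34.9 = 198,626,000; volume = 6,350,000 m³
S = 198,626,000 / 6,350,000 = 31.2797 PSU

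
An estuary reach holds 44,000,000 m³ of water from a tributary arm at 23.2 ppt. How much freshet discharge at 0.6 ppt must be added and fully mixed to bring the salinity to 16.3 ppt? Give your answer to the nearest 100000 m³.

Salt balance: 44,000,000×23.2 + V×0.6 = (44,000,000+V)×16.3
1,020,800,000 + 0.6V = 717,200,000 + 16.3V
303,600,000 = 15.7V
V = 19,337,579.62 m³

19300000 m³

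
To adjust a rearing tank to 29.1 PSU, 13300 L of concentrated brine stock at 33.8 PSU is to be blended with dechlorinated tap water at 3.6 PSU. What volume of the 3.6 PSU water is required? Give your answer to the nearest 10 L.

Salt balance: 13,300×33.8 + V×3.6 = (13,300+V)×29.1
449,540 + 3.6V = 387,030 + 29.1V
62,510 = 25.5V
V = 2,451.37 L

2450 L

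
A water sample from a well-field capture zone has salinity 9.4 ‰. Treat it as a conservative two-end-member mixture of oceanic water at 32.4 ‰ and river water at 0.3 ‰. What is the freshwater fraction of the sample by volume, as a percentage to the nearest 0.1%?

Let f be the freshwater fraction. Salt balance per unit volume:
f×0.3 + (1−f)×32.4 = 9.4
f = (32.4 − 9.4) / (32.4 − 0.3) = 23/32.1 = 0.7165

71.7%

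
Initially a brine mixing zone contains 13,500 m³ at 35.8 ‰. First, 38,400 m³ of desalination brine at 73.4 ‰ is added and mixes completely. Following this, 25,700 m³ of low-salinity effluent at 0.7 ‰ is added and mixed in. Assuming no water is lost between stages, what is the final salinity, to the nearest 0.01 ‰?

Total salt / total volume:
Initial salt = 13,500×35.8 = 483,300
After stage 1: salt = 483,300 + 38,400×73.4 = 3,301,860; volume = 51,900 m³; S = 63.62 ‰
After stage 2: salt = 3,301,860 + 25,700×0.7 = 3,319,850; volume = 77,600 m³
S = 3,319,850 / 77,600 = 42.7816 ‰

42.78 ‰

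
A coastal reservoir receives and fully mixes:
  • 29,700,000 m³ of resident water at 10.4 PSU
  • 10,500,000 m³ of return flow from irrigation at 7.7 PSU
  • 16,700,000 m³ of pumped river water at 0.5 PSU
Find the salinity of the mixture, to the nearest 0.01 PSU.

7.00 PSU

Salt balance:
salt = 29,700,000×10.4 + 10,500,000×7.7 + 16,700,000×0.5 = 308,880,000 + 80,850,000 + 8,350,000 = 398,080,000
volume = 29,700,000 + 10,500,000 + 16,700,000 = 56,900,000 m³
S = 398,080,000 / 56,900,000 = 6.9961 PSU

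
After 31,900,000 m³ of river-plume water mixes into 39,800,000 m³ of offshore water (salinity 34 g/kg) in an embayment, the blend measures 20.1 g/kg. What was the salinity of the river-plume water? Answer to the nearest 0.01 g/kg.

Salt balance: 39,800,000×34 + 31,900,000×S = 71,700,000×20.1
1,353,200,000 + 31,900,000·S = 1,441,170,000
S = (1,441,170,000 − 1,353,200,000) / 31,900,000 = 2.7577 g/kg

2.76 g/kg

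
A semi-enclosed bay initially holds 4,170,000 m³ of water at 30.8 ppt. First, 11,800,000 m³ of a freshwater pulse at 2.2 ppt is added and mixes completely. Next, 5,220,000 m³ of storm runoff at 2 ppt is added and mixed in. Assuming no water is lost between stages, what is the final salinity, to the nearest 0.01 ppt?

7.78 ppt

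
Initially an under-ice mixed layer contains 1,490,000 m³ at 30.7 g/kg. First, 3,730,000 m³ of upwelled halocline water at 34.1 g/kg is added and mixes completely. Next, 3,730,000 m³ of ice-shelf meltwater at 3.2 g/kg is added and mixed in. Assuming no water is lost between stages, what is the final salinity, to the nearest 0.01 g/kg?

20.66 g/kg

Weighted by volume,
Initial salt = 1,490,000×30.7 = 45,743,000
After stage 1: salt = 45,743,000 + 3,730,000×34.1 = 172,936,000; volume = 5,220,000 m³; S = 33.13 g/kg
After stage 2: salt = 172,936,000 + 3,730,000×3.2 = 184,872,000; volume = 8,950,000 m³
S = 184,872,000 / 8,950,000 = 20.6561 g/kg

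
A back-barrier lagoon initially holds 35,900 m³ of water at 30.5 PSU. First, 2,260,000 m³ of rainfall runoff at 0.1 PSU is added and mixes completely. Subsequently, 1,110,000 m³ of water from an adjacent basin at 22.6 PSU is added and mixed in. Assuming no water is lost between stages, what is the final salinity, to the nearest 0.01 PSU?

7.75 PSU

Conserving salt mass:
Initial salt = 35,900×30.5 = 1,094,950
After stage 1: salt = 1,094,950 + 2,260,000×0.1 = 1,320,950; volume = 2,295,900 m³; S = 0.575 PSU
After stage 2: salt = 1,320,950 + 1,110,000×22.6 = 26,406,950; volume = 3,405,900 m³
S = 26,406,950 / 3,405,900 = 7.7533 PSU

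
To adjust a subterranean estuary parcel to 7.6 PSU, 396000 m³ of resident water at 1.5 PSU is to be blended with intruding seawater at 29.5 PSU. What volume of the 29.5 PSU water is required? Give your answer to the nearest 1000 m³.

110000 m³

Salt balance: 396,000×1.5 + V×29.5 = (396,000+V)×7.6
594,000 + 29.5V = 3,009,600 + 7.6V
2,415,600 = 21.9V
V = 110,301.37 m³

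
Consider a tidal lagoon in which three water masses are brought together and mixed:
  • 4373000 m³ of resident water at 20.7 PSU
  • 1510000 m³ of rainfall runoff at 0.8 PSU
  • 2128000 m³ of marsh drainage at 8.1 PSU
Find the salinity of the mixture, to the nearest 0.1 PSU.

Conserving salt mass:
salt = 4,373,000×20.7 + 1,510,000×0.8 + 2,128,000×8.1 = 90,521,100 + 1,208,000 + 17,236,800 = 108,965,900
volume = 4,373,000 + 1,510,000 + 2,128,000 = 8,011,000 m³
S = 108,965,900 / 8,011,000 = 13.602 PSU

13.6 PSU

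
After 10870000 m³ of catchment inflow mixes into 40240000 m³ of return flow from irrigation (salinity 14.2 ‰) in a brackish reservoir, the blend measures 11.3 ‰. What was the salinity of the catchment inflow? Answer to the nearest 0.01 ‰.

Salt balance: 40,240,000×14.2 + 10,870,000×S = 51,110,000×11.3
571,408,000 + 10,870,000·S = 577,543,000
S = (577,543,000 − 571,408,000) / 10,870,000 = 0.5644 ‰

0.56 ‰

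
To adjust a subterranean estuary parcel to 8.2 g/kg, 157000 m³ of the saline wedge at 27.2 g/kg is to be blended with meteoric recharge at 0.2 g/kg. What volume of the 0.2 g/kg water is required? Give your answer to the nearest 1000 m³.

Salt balance: 157,000×27.2 + V×0.2 = (157,000+V)×8.2
4,270,400 + 0.2V = 1,287,400 + 8.2V
2,983,000 = 8V
V = 372,875 m³

373000 m³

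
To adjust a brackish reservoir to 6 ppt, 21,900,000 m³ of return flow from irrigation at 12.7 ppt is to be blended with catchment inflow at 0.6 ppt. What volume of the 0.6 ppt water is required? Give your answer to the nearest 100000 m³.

Salt balance: 21,900,000×12.7 + V×0.6 = (21,900,000+V)×6
278,130,000 + 0.6V = 131,400,000 + 6V
146,730,000 = 5.4V
V = 27,172,222.22 m³

27200000 m³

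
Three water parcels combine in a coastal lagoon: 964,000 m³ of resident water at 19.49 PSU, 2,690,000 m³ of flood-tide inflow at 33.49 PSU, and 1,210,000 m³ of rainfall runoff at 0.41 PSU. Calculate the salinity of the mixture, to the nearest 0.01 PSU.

22.49 PSU

Conserving salt mass:
salt = 964,000×19.49 + 2,690,000×33.49 + 1,210,000×0.41 = 18,788,360 + 90,088,100 + 496,100 = 109,372,560
volume = 964,000 + 2,690,000 + 1,210,000 = 4,864,000 m³
S = 109,372,560 / 4,864,000 = 22.4861 PSU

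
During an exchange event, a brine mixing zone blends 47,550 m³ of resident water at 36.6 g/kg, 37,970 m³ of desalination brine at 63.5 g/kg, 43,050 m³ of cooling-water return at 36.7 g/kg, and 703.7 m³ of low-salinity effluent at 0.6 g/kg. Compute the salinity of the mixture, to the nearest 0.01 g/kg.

Conserving salt mass:
salt = 47,550×36.6 + 37,970×63.5 + 43,050×36.7 + 703.7×0.6 = 1,740,330 + 2,411,095 + 1,579,935 + 422.22 = 5,731,782.22
volume = 47,550 + 37,970 + 43,050 + 703.7 = 129,273.7 m³
S = 5,731,782.22 / 129,273.7 = 44.3383 g/kg

44.34 g/kg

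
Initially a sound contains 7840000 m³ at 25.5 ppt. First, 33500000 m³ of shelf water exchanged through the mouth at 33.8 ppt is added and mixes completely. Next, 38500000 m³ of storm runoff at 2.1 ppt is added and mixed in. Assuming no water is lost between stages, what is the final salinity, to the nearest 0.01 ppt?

Weighted by volume,
Initial salt = 7,840,000×25.5 = 199,920,000
After stage 1: salt = 199,920,000 + 33,500,000×33.8 = 1,332,220,000; volume = 41,340,000 m³; S = 32.226 ppt
After stage 2: salt = 1,332,220,000 + 38,500,000×2.1 = 1,413,070,000; volume = 79,840,000 m³
S = 1,413,070,000 / 79,840,000 = 17.6988 ppt

17.70 ppt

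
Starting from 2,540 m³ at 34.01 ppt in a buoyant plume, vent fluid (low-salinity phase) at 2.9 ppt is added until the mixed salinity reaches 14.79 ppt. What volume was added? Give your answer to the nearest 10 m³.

4110 m³

Salt balance: 2,540×34.01 + V×2.9 = (2,540+V)×14.79
86,385.4 + 2.9V = 37,566.6 + 14.79V
48,818.8 = 11.89V
V = 4,105.87 m³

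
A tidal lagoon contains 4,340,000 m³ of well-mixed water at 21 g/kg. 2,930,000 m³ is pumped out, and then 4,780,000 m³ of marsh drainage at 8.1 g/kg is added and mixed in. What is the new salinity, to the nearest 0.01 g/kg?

11.04 g/kg

Remaining after removal: 1,410,000 m³ at 21 g/kg (salt = 29,610,000)
After addition: salt = 29,610,000 + 4,780,000×8.1 = 68,328,000; volume = 6,190,000 m³
S = 68,328,000 / 6,190,000 = 11.0384 g/kg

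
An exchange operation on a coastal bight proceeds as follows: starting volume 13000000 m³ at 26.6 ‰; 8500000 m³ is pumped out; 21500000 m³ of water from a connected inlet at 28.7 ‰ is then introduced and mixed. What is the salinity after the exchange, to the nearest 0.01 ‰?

Remaining after removal: 4,500,000 m³ at 26.6 ‰ (salt = 119,700,000)
After addition: salt = 119,700,000 + 21,500,000×28.7 = 736,750,000; volume = 26,000,000 m³
S = 736,750,000 / 26,000,000 = 28.3365 ‰

28.34 ‰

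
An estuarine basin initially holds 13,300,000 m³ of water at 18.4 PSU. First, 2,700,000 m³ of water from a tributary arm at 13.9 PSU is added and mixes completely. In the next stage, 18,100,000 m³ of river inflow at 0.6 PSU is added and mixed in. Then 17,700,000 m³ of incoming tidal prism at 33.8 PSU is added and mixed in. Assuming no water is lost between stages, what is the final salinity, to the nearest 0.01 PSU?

Salt balance:
Initial salt = 13,300,000×18.4 = 244,720,000
After stage 1: salt = 244,720,000 + 2,700,000×13.9 = 282,250,000; volume = 16,000,000 m³; S = 17.641 PSU
After stage 2: salt = 282,250,000 + 18,100,000×0.6 = 293,110,000; volume = 34,100,000 m³; S = 8.596 PSU
After stage 3: salt = 293,110,000 + 17,700,000×33.8 = 891,370,000; volume = 51,800,000 m³
S = 891,370,000 / 51,800,000 = 17.2079 PSU

17.21 PSU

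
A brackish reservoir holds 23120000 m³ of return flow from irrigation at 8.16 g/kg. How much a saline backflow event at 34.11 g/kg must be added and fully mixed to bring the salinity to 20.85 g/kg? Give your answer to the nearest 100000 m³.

22100000 m³

Salt balance: 23,120,000×8.16 + V×34.11 = (23,120,000+V)×20.85
188,659,200 + 34.11V = 482,052,000 + 20.85V
293,392,800 = 13.26V
V = 22,126,153.85 m³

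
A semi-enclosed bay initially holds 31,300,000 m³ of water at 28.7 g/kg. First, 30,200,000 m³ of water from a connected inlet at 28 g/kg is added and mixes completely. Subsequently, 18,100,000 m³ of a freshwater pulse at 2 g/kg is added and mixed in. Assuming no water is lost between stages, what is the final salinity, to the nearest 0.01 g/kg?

22.36 g/kg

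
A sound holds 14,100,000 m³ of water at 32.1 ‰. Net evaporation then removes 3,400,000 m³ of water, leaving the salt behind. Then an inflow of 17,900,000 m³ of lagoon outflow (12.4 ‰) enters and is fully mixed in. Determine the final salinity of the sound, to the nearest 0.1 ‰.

After evaporation: salt = 14,100,000×32.1 = 452,610,000; volume = 14,100,000 − 3,400,000 = 10,700,000 m³
After mixing: salt = 452,610,000 + 17,900,000×12.4 = 674,570,000; volume = 10,700,000 + 17,900,000 = 28,600,000 m³
S = 674,570,000 / 28,600,000 = 23.5864 ‰

23.6 ‰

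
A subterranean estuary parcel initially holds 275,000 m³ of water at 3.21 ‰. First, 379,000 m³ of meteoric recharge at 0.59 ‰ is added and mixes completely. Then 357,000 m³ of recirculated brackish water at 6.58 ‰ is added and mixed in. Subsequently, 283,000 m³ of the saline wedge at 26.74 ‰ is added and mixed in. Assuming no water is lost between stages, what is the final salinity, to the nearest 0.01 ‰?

8.52 ‰

Total salt / total volume:
Initial salt = 275,000×3.21 = 882,750
After stage 1: salt = 882,750 + 379,000×0.59 = 1,106,360; volume = 654,000 m³; S = 1.692 ‰
After stage 2: salt = 1,106,360 + 357,000×6.58 = 3,455,420; volume = 1,011,000 m³; S = 3.418 ‰
After stage 3: salt = 3,455,420 + 283,000×26.74 = 11,022,840; volume = 1,294,000 m³
S = 11,022,840 / 1,294,000 = 8.5184 ‰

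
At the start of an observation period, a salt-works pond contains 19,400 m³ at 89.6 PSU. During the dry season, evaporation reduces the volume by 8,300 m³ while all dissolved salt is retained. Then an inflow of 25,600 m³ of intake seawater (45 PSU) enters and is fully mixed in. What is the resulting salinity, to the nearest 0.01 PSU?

After evaporation: salt = 19,400×89.6 = 1,738,240; volume = 19,400 − 8,300 = 11,100 m³
After mixing: salt = 1,738,240 + 25,600×45 = 2,890,240; volume = 11,100 + 25,600 = 36,700 m³
S = 2,890,240 / 36,700 = 78.7531 PSU

78.75 PSU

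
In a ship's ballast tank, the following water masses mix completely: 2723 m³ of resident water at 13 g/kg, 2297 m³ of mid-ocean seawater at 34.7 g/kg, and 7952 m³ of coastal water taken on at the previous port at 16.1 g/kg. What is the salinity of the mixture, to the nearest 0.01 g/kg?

Total salt / total volume:
salt = 2,723×13 + 2,297×34.7 + 7,952×16.1 = 35,399 + 79,705.9 + 128,027.2 = 243,132.1
volume = 2,723 + 2,297 + 7,952 = 12,972 m³
S = 243,132.1 / 12,972 = 18.7428 g/kg

18.74 g/kg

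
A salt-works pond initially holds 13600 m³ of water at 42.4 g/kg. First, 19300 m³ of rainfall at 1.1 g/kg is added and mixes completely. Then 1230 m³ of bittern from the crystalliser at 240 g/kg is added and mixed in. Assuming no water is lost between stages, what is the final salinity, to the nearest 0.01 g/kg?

26.17 g/kg

Total salt / total volume:
Initial salt = 13,600×42.4 = 576,640
After stage 1: salt = 576,640 + 19,300×1.1 = 597,870; volume = 32,900 m³; S = 18.172 g/kg
After stage 2: salt = 597,870 + 1,230×240 = 893,070; volume = 34,130 m³
S = 893,070 / 34,130 = 26.1667 g/kg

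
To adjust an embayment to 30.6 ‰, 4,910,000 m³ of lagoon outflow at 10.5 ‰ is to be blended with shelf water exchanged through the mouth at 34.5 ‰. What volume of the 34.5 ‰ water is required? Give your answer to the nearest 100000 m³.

Salt balance: 4,910,000×10.5 + V×34.5 = (4,910,000+V)×30.6
51,555,000 + 34.5V = 150,246,000 + 30.6V
98,691,000 = 3.9V
V = 25,305,384.62 m³

25300000 m³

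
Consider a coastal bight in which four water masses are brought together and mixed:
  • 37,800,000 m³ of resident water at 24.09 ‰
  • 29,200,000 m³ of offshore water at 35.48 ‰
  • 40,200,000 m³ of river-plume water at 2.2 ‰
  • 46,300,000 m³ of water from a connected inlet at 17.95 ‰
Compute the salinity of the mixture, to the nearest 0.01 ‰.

Conserving salt mass:
salt = 37,800,000×24.09 + 29,200,000×35.48 + 40,200,000×2.2 + 46,300,000×17.95 = 910,602,000 + 1,036,016,000 + 88,440,000 + 831,085,000 = 2,866,143,000
volume = 37,800,000 + 29,200,000 + 40,200,000 + 46,300,000 = 153,500,000 m³
S = 2,866,143,000 / 153,500,000 = 18.6719 ‰

18.67 ‰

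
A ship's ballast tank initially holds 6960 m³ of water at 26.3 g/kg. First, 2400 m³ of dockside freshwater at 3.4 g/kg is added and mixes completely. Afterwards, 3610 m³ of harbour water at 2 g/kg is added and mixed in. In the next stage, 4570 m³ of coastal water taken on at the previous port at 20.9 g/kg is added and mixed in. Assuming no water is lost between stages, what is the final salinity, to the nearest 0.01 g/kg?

16.76 g/kg

Conserving salt mass:
Initial salt = 6,960×26.3 = 183,048
After stage 1: salt = 183,048 + 2,400×3.4 = 191,208; volume = 9,360 m³; S = 20.428 g/kg
After stage 2: salt = 191,208 + 3,610×2 = 198,428; volume = 12,970 m³; S = 15.299 g/kg
After stage 3: salt = 198,428 + 4,570×20.9 = 293,941; volume = 17,540 m³
S = 293,941 / 17,540 = 16.7583 g/kg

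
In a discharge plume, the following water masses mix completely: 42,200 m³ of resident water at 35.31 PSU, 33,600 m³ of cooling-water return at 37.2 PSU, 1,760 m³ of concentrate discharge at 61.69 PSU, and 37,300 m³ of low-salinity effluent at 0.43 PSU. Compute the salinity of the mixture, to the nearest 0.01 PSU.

Weighted by volume,
salt = 42,200×35.31 + 33,600×37.2 + 1,760×61.69 + 37,300×0.43 = 1,490,082 + 1,249,920 + 108,574.4 + 16,039 = 2,864,615.4
volume = 42,200 + 33,600 + 1,760 + 37,300 = 114,860 m³
S = 2,864,615.4 / 114,860 = 24.9401 PSU

24.94 PSU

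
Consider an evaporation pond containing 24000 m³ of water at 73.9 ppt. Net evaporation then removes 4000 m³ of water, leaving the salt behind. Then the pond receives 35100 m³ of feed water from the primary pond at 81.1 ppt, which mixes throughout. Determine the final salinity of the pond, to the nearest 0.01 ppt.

83.85 ppt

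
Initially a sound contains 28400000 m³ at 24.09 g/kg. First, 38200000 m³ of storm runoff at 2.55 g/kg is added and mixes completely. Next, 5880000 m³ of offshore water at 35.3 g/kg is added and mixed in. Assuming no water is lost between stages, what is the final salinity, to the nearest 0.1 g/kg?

13.6 g/kg

Mass of salt is conserved:
Initial salt = 28,400,000×24.09 = 684,156,000
After stage 1: salt = 684,156,000 + 38,200,000×2.55 = 781,566,000; volume = 66,600,000 m³; S = 11.735 g/kg
After stage 2: salt = 781,566,000 + 5,880,000×35.3 = 989,130,000; volume = 72,480,000 m³
S = 989,130,000 / 72,480,000 = 13.6469 g/kg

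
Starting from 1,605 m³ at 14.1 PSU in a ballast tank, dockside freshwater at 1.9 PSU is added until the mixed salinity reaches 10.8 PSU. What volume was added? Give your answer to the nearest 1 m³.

Salt balance: 1,605×14.1 + V×1.9 = (1,605+V)×10.8
22,630.5 + 1.9V = 17,334 + 10.8V
5,296.5 = 8.9V
V = 595.11 m³

595 m³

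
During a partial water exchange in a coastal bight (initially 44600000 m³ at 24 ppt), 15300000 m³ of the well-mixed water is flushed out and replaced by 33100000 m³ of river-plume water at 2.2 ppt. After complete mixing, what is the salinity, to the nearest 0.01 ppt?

Remaining after removal: 29,300,000 m³ at 24 ppt (salt = 703,200,000)
After addition: salt = 703,200,000 + 33,100,000×2.2 = 776,020,000; volume = 62,400,000 m³
S = 776,020,000 / 62,400,000 = 12.4362 ppt

12.44 ppt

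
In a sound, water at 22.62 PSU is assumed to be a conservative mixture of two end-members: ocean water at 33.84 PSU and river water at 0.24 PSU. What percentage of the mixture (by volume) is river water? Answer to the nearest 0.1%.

Let f be the freshwater fraction. Salt balance per unit volume:
f×0.24 + (1−f)×33.84 = 22.62
f = (33.84 − 22.62) / (33.84 − 0.24) = 11.22/33.6 = 0.3339

33.4%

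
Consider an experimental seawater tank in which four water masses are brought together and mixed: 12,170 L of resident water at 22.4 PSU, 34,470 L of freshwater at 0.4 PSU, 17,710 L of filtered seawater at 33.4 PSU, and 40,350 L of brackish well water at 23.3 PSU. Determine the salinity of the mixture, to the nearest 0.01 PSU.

17.36 PSU

Conserving salt mass:
salt = 12,170×22.4 + 34,470×0.4 + 17,710×33.4 + 40,350×23.3 = 272,608 + 13,788 + 591,514 + 940,155 = 1,818,065
volume = 12,170 + 34,470 + 17,710 + 40,350 = 104,700 L
S = 1,818,065 / 104,700 = 17.3645 PSU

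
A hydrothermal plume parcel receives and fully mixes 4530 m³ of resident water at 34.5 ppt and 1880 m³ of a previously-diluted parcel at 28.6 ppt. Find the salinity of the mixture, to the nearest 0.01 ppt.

32.77 ppt

Mass of salt is conserved:
salt = 4,530×34.5 + 1,880×28.6 = 156,285 + 53,768 = 210,053
volume = 4,530 + 1,880 = 6,410 m³
S = 210,053 / 6,410 = 32.7696 ppt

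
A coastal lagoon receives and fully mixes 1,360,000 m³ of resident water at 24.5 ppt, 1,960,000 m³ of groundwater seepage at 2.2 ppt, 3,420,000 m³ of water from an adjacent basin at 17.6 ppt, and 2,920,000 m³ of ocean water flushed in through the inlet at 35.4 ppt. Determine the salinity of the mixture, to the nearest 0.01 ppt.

20.83 ppt

Conserving salt mass:
salt = 1,360,000×24.5 + 1,960,000×2.2 + 3,420,000×17.6 + 2,920,000×35.4 = 33,320,000 + 4,312,000 + 60,192,000 + 103,368,000 = 201,192,000
volume = 1,360,000 + 1,960,000 + 3,420,000 + 2,920,000 = 9,660,000 m³
S = 201,192,000 / 9,660,000 = 20.8273 ppt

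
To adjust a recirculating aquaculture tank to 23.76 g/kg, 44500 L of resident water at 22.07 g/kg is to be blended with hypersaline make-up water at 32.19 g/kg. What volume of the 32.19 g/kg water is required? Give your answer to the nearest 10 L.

Salt balance: 44,500×22.07 + V×32.19 = (44,500+V)×23.76
982,115 + 32.19V = 1,057,320 + 23.76V
75,205 = 8.43V
V = 8,921.12 L

8920 L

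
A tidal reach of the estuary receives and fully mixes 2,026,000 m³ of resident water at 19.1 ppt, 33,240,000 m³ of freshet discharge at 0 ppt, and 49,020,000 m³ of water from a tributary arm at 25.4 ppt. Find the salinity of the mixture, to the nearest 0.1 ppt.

Mass of salt is conserved:
salt = 2,026,000×19.1 + 33,240,000×0 + 49,020,000×25.4 = 38,696,600 + 0 + 1,245,108,000 = 1,283,804,600
volume = 2,026,000 + 33,240,000 + 49,020,000 = 84,286,000 m³
S = 1,283,804,600 / 84,286,000 = 15.232 ppt

15.2 ppt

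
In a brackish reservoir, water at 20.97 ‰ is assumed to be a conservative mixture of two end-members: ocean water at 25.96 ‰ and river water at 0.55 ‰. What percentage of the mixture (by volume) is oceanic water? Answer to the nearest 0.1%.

Let g be the oceanic fraction. Salt balance per unit volume:
g×25.96 + (1−g)×0.55 = 20.97
g = (20.97 − 0.55) / (25.96 − 0.55) = 20.42/25.41 = 0.8036

80.4%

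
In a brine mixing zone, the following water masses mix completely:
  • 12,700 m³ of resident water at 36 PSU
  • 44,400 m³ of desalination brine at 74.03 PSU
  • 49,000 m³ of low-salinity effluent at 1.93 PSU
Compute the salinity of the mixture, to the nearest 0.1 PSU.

36.2 PSU

By conservation of dissolved salt,
salt = 12,700×36 + 44,400×74.03 + 49,000×1.93 = 457,200 + 3,286,932 + 94,570 = 3,838,702
volume = 12,700 + 44,400 + 49,000 = 106,100 m³
S = 3,838,702 / 106,100 = 36.18 PSU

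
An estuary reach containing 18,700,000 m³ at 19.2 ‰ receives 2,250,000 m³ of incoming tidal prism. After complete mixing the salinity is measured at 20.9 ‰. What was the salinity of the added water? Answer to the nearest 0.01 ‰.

Salt balance: 18,700,000×19.2 + 2,250,000×S = 20,950,000×20.9
359,040,000 + 2,250,000·S = 437,855,000
S = (437,855,000 − 359,040,000) / 2,250,000 = 35.0289 ‰

35.03 ‰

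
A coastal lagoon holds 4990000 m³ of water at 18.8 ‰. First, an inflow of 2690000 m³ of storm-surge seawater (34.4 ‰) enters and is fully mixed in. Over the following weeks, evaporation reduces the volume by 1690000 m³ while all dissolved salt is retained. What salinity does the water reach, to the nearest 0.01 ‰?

After mixing: salt = 4,990,000×18.8 + 2,690,000×34.4 = 186,348,000; volume = 7,680,000 m³
After evaporation: salt unchanged = 186,348,000; volume = 7,680,000 − 1,690,000 = 5,990,000 m³
S = 186,348,000 / 5,990,000 = 31.1098 ‰

31.11 ‰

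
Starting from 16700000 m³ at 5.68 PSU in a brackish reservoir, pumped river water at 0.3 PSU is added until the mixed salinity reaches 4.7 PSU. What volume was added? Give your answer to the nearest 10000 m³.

3720000 m³

Salt balance: 16,700,000×5.68 + V×0.3 = (16,700,000+V)×4.7
94,856,000 + 0.3V = 78,490,000 + 4.7V
16,366,000 = 4.4V
V = 3,719,545.45 m³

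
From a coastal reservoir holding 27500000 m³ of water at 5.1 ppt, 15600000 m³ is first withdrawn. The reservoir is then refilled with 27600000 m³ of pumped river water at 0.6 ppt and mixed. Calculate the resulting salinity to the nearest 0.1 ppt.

Remaining after removal: 11,900,000 m³ at 5.1 ppt (salt = 60,690,000)
After addition: salt = 60,690,000 + 27,600,000×0.6 = 77,250,000; volume = 39,500,000 m³
S = 77,250,000 / 39,500,000 = 1.9557 ppt

2.0 ppt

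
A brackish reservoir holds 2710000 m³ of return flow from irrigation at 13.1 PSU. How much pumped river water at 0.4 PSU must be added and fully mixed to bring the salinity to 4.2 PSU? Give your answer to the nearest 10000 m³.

6350000 m³

Salt balance: 2,710,000×13.1 + V×0.4 = (2,710,000+V)×4.2
35,501,000 + 0.4V = 11,382,000 + 4.2V
24,119,000 = 3.8V
V = 6,347,105.26 m³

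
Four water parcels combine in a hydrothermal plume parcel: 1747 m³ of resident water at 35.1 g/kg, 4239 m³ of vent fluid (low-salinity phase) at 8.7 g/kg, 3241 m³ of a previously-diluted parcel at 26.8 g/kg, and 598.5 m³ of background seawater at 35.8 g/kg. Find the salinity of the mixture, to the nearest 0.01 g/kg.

21.02 g/kg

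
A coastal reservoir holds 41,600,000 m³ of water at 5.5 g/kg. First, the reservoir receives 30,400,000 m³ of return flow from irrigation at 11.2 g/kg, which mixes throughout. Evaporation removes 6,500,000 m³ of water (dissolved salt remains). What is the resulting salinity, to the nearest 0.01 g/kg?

After mixing: salt = 41,600,000×5.5 + 30,400,000×11.2 = 569,280,000; volume = 72,000,000 m³
After evaporation: salt unchanged = 569,280,000; volume = 72,000,000 − 6,500,000 = 65,500,000 m³
S = 569,280,000 / 65,500,000 = 8.6913 g/kg

8.69 g/kg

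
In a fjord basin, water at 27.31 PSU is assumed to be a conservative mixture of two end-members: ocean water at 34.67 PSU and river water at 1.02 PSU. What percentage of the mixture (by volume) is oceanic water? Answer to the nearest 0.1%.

Let g be the oceanic fraction. Salt balance per unit volume:
g×34.67 + (1−g)×1.02 = 27.31
g = (27.31 − 1.02) / (34.67 − 1.02) = 26.29/33.65 = 0.7813

78.1%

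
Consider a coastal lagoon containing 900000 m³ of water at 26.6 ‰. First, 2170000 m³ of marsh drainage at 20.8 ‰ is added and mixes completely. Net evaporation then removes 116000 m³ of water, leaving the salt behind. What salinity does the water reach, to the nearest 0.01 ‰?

23.38 ‰

After mixing: salt = 900,000×26.6 + 2,170,000×20.8 = 69,076,000; volume = 3,070,000 m³
After evaporation: salt unchanged = 69,076,000; volume = 3,070,000 − 116,000 = 2,954,000 m³
S = 69,076,000 / 2,954,000 = 23.3839 ‰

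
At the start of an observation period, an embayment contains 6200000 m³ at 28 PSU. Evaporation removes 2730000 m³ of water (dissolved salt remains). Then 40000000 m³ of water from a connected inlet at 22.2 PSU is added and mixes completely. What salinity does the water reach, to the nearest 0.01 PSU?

24.42 PSU

After evaporation: salt = 6,200,000×28 = 173,600,000; volume = 6,200,000 − 2,730,000 = 3,470,000 m³
After mixing: salt = 173,600,000 + 40,000,000×22.2 = 1,061,600,000; volume = 3,470,000 + 40,000,000 = 43,470,000 m³
S = 1,061,600,000 / 43,470,000 = 24.4214 PSU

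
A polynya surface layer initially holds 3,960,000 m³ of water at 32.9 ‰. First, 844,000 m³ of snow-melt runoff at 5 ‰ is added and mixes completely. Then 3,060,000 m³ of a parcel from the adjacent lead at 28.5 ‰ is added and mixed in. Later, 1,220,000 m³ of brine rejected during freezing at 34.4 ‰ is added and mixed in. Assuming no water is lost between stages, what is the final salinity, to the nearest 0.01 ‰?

Salt balance:
Initial salt = 3,960,000×32.9 = 130,284,000
After stage 1: salt = 130,284,000 + 844,000×5 = 134,504,000; volume = 4,804,000 m³; S = 27.998 ‰
After stage 2: salt = 134,504,000 + 3,060,000×28.5 = 221,714,000; volume = 7,864,000 m³; S = 28.194 ‰
After stage 3: salt = 221,714,000 + 1,220,000×34.4 = 263,682,000; volume = 9,084,000 m³
S = 263,682,000 / 9,084,000 = 29.0271 ‰

29.03 ‰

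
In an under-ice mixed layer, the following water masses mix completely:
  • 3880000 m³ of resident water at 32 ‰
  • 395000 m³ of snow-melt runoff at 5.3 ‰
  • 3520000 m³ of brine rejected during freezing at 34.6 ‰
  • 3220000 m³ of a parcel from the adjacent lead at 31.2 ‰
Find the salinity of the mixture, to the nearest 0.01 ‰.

31.64 ‰

Weighted by volume,
salt = 3,880,000×32 + 395,000×5.3 + 3,520,000×34.6 + 3,220,000×31.2 = 124,160,000 + 2,093,500 + 121,792,000 + 100,464,000 = 348,509,500
volume = 3,880,000 + 395,000 + 3,520,000 + 3,220,000 = 11,015,000 m³
S = 348,509,500 / 11,015,000 = 31.6395 ‰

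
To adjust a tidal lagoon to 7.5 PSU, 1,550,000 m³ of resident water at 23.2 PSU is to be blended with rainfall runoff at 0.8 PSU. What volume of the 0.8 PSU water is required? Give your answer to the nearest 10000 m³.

Salt balance: 1,550,000×23.2 + V×0.8 = (1,550,000+V)×7.5
35,960,000 + 0.8V = 11,625,000 + 7.5V
24,335,000 = 6.7V
V = 3,632,089.55 m³

3630000 m³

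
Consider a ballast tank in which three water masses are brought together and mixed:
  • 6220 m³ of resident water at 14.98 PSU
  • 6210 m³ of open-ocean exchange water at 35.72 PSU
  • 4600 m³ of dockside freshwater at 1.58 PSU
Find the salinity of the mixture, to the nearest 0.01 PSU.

Salt balance:
salt = 6,220×14.98 + 6,210×35.72 + 4,600×1.58 = 93,175.6 + 221,821.2 + 7,268 = 322,264.8
volume = 6,220 + 6,210 + 4,600 = 17,030 m³
S = 322,264.8 / 17,030 = 18.9234 PSU

18.92 PSU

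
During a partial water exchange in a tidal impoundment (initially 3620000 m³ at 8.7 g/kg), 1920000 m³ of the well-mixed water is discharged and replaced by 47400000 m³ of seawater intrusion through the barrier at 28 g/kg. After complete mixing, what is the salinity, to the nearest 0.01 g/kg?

27.33 g/kg

Remaining after removal: 1,700,000 m³ at 8.7 g/kg (salt = 14,790,000)
After addition: salt = 14,790,000 + 47,400,000×28 = 1,341,990,000; volume = 49,100,000 m³
S = 1,341,990,000 / 49,100,000 = 27.3318 g/kg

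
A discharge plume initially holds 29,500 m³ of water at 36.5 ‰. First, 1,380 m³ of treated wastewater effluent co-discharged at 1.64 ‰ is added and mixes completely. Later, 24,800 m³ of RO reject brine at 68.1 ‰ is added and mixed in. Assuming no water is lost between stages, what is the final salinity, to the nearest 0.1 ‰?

By conservation of dissolved salt,
Initial salt = 29,500×36.5 = 1,076,750
After stage 1: salt = 1,076,750 + 1,380×1.64 = 1,079,013.2; volume = 30,880 m³; S = 34.942 ‰
After stage 2: salt = 1,079,013.2 + 24,800×68.1 = 2,767,893.2; volume = 55,680 m³
S = 2,767,893.2 / 55,680 = 49.7107 ‰

49.7 ‰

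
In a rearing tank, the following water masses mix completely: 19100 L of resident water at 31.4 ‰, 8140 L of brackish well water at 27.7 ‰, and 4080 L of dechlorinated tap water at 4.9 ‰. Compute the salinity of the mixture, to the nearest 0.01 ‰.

26.99 ‰

Conserving salt mass:
salt = 19,100×31.4 + 8,140×27.7 + 4,080×4.9 = 599,740 + 225,478 + 19,992 = 845,210
volume = 19,100 + 8,140 + 4,080 = 31,320 L
S = 845,210 / 31,320 = 26.9863 ‰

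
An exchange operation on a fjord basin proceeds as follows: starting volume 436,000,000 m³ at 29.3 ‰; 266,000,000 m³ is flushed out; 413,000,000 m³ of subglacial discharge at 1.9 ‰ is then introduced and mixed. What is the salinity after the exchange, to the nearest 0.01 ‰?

Remaining after removal: 170,000,000 m³ at 29.3 ‰ (salt = 4,981,000,000)
After addition: salt = 4,981,000,000 + 413,000,000×1.9 = 5,765,700,000; volume = 583,000,000 m³
S = 5,765,700,000 / 583,000,000 = 9.8897 ‰

9.89 ‰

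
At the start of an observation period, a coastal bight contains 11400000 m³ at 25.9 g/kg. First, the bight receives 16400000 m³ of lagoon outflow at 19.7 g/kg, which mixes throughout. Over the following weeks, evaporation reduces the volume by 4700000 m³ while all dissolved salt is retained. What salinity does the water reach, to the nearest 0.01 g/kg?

After mixing: salt = 11,400,000×25.9 + 16,400,000×19.7 = 618,340,000; volume = 27,800,000 m³
After evaporation: salt unchanged = 618,340,000; volume = 27,800,000 − 4,700,000 = 23,100,000 m³
S = 618,340,000 / 23,100,000 = 26.768 g/kg

26.77 g/kg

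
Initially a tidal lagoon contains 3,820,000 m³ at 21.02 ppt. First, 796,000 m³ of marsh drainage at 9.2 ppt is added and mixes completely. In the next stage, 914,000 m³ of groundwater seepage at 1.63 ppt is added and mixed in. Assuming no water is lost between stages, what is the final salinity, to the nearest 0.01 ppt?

16.11 ppt

Weighted by volume,
Initial salt = 3,820,000×21.02 = 80,296,400
After stage 1: salt = 80,296,400 + 796,000×9.2 = 87,619,600; volume = 4,616,000 m³; S = 18.982 ppt
After stage 2: salt = 87,619,600 + 914,000×1.63 = 89,109,420; volume = 5,530,000 m³
S = 89,109,420 / 5,530,000 = 16.1138 ppt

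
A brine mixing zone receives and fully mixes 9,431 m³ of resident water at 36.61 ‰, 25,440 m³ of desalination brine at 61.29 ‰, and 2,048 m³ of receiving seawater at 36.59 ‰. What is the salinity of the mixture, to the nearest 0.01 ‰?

By conservation of dissolved salt,
salt = 9,431×36.61 + 25,440×61.29 + 2,048×36.59 = 345,268.91 + 1,559,217.6 + 74,936.32 = 1,979,422.83
volume = 9,431 + 25,440 + 2,048 = 36,919 m³
S = 1,979,422.83 / 36,919 = 53.6153 ‰

53.62 ‰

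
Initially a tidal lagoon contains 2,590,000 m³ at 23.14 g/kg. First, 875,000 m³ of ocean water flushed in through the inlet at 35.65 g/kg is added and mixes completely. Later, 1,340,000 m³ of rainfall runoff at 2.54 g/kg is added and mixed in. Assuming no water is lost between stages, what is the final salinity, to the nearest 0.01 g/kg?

19.67 g/kg

Conserving salt mass:
Initial salt = 2,590,000×23.14 = 59,932,600
After stage 1: salt = 59,932,600 + 875,000×35.65 = 91,126,350; volume = 3,465,000 m³; S = 26.299 g/kg
After stage 2: salt = 91,126,350 + 1,340,000×2.54 = 94,529,950; volume = 4,805,000 m³
S = 94,529,950 / 4,805,000 = 19.6732 g/kg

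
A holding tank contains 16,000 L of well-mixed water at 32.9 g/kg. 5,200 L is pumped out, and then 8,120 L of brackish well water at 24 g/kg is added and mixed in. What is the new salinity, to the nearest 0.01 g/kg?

Remaining after removal: 10,800 L at 32.9 g/kg (salt = 355,320)
After addition: salt = 355,320 + 8,120×24 = 550,200; volume = 18,920 L
S = 550,200 / 18,920 = 29.0803 g/kg

29.08 g/kg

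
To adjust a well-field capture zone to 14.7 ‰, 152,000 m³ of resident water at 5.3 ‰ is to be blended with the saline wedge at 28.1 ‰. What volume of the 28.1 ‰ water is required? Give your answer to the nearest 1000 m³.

Salt balance: 152,000×5.3 + V×28.1 = (152,000+V)×14.7
805,600 + 28.1V = 2,234,400 + 14.7V
1,428,800 = 13.4V
V = 106,626.87 m³

107000 m³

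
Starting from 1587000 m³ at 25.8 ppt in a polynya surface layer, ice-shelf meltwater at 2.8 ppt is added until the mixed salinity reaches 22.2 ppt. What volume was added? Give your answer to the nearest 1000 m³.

294000 m³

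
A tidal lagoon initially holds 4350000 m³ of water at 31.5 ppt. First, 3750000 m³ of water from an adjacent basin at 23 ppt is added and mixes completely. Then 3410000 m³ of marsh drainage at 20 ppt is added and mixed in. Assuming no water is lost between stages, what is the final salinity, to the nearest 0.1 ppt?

Mass of salt is conserved:
Initial salt = 4,350,000×31.5 = 137,025,000
After stage 1: salt = 137,025,000 + 3,750,000×23 = 223,275,000; volume = 8,100,000 m³; S = 27.565 ppt
After stage 2: salt = 223,275,000 + 3,410,000×20 = 291,475,000; volume = 11,510,000 m³
S = 291,475,000 / 11,510,000 = 25.3236 ppt

25.3 ppt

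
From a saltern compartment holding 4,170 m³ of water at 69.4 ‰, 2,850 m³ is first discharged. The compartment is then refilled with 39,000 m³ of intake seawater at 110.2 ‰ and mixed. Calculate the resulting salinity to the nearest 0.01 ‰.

Remaining after removal: 1,320 m³ at 69.4 ‰ (salt = 91,608)
After addition: salt = 91,608 + 39,000×110.2 = 4,389,408; volume = 40,320 m³
S = 4,389,408 / 40,320 = 108.8643 ‰

108.86 ‰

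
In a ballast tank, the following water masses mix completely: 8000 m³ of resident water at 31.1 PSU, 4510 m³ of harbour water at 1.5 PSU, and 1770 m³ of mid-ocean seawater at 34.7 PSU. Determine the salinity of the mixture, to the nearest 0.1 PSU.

By conservation of dissolved salt,
salt = 8,000×31.1 + 4,510×1.5 + 1,770×34.7 = 248,800 + 6,765 + 61,419 = 316,984
volume = 8,000 + 4,510 + 1,770 = 14,280 m³
S = 316,984 / 14,280 = 22.198 PSU

22.2 PSU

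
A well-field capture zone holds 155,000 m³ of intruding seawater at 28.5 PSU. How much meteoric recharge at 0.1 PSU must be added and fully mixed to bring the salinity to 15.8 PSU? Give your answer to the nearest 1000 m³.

125000 m³

Salt balance: 155,000×28.5 + V×0.1 = (155,000+V)×15.8
4,417,500 + 0.1V = 2,449,000 + 15.8V
1,968,500 = 15.7V
V = 125,382.17 m³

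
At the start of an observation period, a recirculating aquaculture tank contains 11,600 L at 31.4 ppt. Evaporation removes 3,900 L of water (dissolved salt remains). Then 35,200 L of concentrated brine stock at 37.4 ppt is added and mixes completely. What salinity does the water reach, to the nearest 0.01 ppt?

39.18 ppt

After evaporation: salt = 11,600×31.4 = 364,240; volume = 11,600 − 3,900 = 7,700 L
After mixing: salt = 364,240 + 35,200×37.4 = 1,680,720; volume = 7,700 + 35,200 = 42,900 L
S = 1,680,720 / 42,900 = 39.1776 ppt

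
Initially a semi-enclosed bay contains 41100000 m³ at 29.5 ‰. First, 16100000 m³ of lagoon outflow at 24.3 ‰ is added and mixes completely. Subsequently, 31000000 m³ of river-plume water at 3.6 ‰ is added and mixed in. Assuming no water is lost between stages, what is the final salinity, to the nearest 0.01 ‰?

19.45 ‰

Salt balance:
Initial salt = 41,100,000×29.5 = 1,212,450,000
After stage 1: salt = 1,212,450,000 + 16,100,000×24.3 = 1,603,680,000; volume = 57,200,000 m³; S = 28.036 ‰
After stage 2: salt = 1,603,680,000 + 31,000,000×3.6 = 1,715,280,000; volume = 88,200,000 m³
S = 1,715,280,000 / 88,200,000 = 19.4476 ‰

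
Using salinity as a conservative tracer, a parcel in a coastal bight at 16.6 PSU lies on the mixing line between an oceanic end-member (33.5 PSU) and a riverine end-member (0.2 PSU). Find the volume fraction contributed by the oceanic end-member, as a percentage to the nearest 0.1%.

Let g be the oceanic fraction. Salt balance per unit volume:
g×33.5 + (1−g)×0.2 = 16.6
g = (16.6 − 0.2) / (33.5 − 0.2) = 16.4/33.3 = 0.4925

49.2%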